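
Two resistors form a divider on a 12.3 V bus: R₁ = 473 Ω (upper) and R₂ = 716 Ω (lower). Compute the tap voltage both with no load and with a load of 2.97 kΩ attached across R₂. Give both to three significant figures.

Open-circuit: V = 12.3 × 716/(473 + 716) = 7.41 V.
With the load, R₂ becomes R₂‖R_L = 576.9 Ω, so V = 12.3 × 576.9/1050 = 6.76 V.

Unloaded: 7.41 V; loaded: 6.76 V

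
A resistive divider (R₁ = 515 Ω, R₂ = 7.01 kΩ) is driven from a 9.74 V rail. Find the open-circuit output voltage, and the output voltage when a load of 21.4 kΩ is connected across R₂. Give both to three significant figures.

Open-circuit: V = 9.74 × 7010/(515 + 7010) = 9.07 V.
With the load, R₂ becomes R₂‖R_L = 5280 Ω, so V = 9.74 × 5280/5795 = 8.87 V.

Unloaded: 9.07 V; loaded: 8.87 V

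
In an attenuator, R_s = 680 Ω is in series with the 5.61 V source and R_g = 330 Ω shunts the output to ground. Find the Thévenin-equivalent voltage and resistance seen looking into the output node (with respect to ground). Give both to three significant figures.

V_th = 1.83 V, R_th = 222 Ω

V_th is the open-circuit tap voltage: 5.61 × 330/(680 + 330) = 1.83 V.
With the supply zeroed, R_s and R_g appear in parallel from the tap: R_th = R_s‖R_g = (680 × 330)/1010 = 222 Ω.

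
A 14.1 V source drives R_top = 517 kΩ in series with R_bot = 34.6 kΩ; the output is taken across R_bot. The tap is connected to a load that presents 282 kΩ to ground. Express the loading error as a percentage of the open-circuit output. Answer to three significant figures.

The divider's output (Thévenin) resistance is R_top‖R_bot = 32.43 kΩ.
Fractional drop under load = R_th/(R_th + R_L) = 32.43 / (32.43 + 282) = 0.1031.
So the output falls by 10.3 %.

10.3 %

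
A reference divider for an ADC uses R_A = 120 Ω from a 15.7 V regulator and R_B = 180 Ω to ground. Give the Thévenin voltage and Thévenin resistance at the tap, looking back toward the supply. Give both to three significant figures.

V_th = 9.42 V, R_th = 72.0 Ω

V_th is the open-circuit tap voltage: 15.7 × 180/(120 + 180) = 9.42 V.
With the supply zeroed, R_A and R_B appear in parallel from the tap: R_th = R_A‖R_B = (120 × 180)/300.0 = 72.0 Ω.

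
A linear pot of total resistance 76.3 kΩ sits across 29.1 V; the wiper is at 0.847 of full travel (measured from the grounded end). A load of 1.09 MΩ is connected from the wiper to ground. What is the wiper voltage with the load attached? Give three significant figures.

V ≈ 24.4 V

The wiper splits the pot into (1−α)R = 11.67 kΩ above and αR = 64.63 kΩ below.
Lower section ‖ load = 61.01 kΩ.
V_wiper = 29.1 × 61.01/(11.67 + 61.01) = 24.4 V.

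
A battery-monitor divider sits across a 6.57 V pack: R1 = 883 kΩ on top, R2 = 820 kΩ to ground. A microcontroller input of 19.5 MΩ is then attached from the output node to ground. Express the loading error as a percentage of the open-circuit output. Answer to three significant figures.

The divider's output (Thévenin) resistance is R1‖R2 = 425.2 kΩ.
Fractional drop under load = R_th/(R_th + R_L) = 425.2 / (425.2 + 19500) = 0.02134.
So the output falls by 2.13 %.

2.13 %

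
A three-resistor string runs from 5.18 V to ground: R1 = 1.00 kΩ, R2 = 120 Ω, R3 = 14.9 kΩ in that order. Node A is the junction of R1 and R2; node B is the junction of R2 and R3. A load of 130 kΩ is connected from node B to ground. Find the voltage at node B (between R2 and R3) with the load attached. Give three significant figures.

At node B, R3 is in parallel with the load: R3‖R_L = 13370 Ω.
Below node A the resistance is R2 + (R3‖R_L) = 13490 Ω, so V_A = 5.18 × 13490/14490 = 4.822 V.
Then V_B = V_A × (R3‖R_L)/(R2 + R3‖R_L) = 4.822 × 13370/13490 = 4.78 V.

V ≈ 4.78 V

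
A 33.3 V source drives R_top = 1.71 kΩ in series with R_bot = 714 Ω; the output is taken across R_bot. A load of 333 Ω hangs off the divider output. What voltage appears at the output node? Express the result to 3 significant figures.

V_out ≈ 3.90 V

The load sits in parallel with R_bot: R_bot‖R_L = (714 × 333) / (714 + 333) = 227.1 Ω.
V_out = 33.3 × 227.1 / (1710 + 227.1) = 33.3 × 227.1/1937 = 3.90 V.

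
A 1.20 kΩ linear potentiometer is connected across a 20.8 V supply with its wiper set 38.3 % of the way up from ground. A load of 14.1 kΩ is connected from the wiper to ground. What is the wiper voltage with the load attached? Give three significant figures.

V ≈ 7.81 V

The wiper splits the pot into (1−α)R = 740.4 Ω above and αR = 459.6 Ω below.
Lower section ‖ load = 445.1 Ω.
V_wiper = 20.8 × 445.1/(740.4 + 445.1) = 7.81 V.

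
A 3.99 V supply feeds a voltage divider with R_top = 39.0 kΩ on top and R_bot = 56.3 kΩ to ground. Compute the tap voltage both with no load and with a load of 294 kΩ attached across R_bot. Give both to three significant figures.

Open-circuit: V = 3.99 × 56.3/(39.0 + 56.3) = 2.36 V.
With the load, R_bot becomes R_bot‖R_L = 47.25 kΩ, so V = 3.99 × 47.25/86.25 = 2.19 V.

Unloaded: 2.36 V; loaded: 2.19 V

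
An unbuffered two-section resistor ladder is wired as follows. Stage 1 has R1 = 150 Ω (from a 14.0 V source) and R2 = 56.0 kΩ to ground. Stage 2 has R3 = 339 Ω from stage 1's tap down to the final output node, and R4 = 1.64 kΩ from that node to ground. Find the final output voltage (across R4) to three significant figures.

Stage 2 presents R3+R4 = 1979 Ω as a load on stage 1's tap.
Stage 1's lower leg becomes R2‖(R3+R4) = 1911 Ω, so V_mid = 14.0 × 1911/2061 = 12.98 V.
Stage 2 is itself unloaded: V_out = V_mid × R4/(R3+R4) = 12.98 × 1640/1979 = 10.8 V.

V_out ≈ 10.8 V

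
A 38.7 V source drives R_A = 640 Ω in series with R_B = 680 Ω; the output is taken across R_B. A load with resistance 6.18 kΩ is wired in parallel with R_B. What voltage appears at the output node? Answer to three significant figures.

V_out ≈ 18.9 V

The load sits in parallel with R_B: R_B‖R_L = (680 × 6180) / (680 + 6180) = 612.6 Ω.
V_out = 38.7 × 612.6 / (640 + 612.6) = 38.7 × 612.6/1253 = 18.9 V.
(Unloaded it would have been 19.9 V.)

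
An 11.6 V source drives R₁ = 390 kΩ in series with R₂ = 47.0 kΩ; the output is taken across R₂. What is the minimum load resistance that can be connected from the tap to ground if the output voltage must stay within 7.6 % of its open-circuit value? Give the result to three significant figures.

R_L(min) ≈ 510 kΩ

Output resistance R_th = R₁‖R₂ = (390 × 47.0)/437.0 = 41.95 kΩ.
The fractional drop is R_th/(R_th + R_L); requiring this ≤ 0.0760 gives R_L ≥ R_th(1/0.0760 − 1) = 41.95 × 12.16 = 510 kΩ.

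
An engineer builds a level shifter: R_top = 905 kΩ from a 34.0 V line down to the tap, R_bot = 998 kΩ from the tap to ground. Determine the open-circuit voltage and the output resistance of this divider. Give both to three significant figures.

V_th is the open-circuit tap voltage: 34.0 × 998/(905 + 998) = 17.8 V.
With the supply zeroed, R_top and R_bot appear in parallel from the tap: R_th = R_top‖R_bot = (905 × 998)/1903 = 475 kΩ.

V_th = 17.8 V, R_th = 475 kΩ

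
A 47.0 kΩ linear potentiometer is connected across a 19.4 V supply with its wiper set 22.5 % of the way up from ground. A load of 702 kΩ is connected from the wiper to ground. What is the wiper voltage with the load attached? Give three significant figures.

V ≈ 4.31 V

The wiper splits the pot into (1−α)R = 36.42 kΩ above and αR = 10.57 kΩ below.
Lower section ‖ load = 10.42 kΩ.
V_wiper = 19.4 × 10.42/(36.42 + 10.42) = 4.31 V.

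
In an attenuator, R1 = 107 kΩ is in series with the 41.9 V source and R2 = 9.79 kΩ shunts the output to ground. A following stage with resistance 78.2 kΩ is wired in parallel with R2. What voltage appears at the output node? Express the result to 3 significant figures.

V_out ≈ 3.15 V

The load sits in parallel with R2: R2‖R_L = (9.79 × 78.2) / (9.79 + 78.2) = 8.701 kΩ.
V_out = 41.9 × 8.701 / (107 + 8.701) = 41.9 × 8.701/115.7 = 3.15 V.
(Unloaded it would have been 3.51 V.)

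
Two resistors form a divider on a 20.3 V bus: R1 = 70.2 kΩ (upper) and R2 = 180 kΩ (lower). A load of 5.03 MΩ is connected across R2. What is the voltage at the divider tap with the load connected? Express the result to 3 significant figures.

The load sits in parallel with R2: R2‖R_L = (180 × 5030) / (180 + 5030) = 173.8 kΩ.
V_out = 20.3 × 173.8 / (70.2 + 173.8) = 20.3 × 173.8/244.0 = 14.5 V.

V_out ≈ 14.5 V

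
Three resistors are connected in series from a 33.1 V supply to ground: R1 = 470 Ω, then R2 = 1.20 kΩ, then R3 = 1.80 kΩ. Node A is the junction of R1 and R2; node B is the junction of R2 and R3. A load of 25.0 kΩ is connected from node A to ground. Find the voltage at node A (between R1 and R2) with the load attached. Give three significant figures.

V ≈ 28.2 V

Below node A the series string R2+R3 = 3000 Ω sits in parallel with the 25000 Ω load: 2679 Ω.
V_A = 33.1 × 2679/(470 + 2679) = 28.2 V.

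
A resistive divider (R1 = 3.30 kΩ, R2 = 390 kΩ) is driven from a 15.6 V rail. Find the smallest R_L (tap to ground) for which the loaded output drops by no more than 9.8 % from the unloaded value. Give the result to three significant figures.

R_L(min) ≈ 30.1 kΩ

Output resistance R_th = R1‖R2 = (3.30 × 390)/393.3 = 3.272 kΩ.
The fractional drop is R_th/(R_th + R_L); requiring this ≤ 0.0980 gives R_L ≥ R_th(1/0.0980 − 1) = 3.272 × 9.204 = 30.1 kΩ.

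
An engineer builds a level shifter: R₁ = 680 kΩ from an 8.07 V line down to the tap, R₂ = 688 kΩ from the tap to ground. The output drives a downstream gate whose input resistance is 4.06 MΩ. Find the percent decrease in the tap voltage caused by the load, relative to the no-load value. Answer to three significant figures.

7.77 %

The divider's output (Thévenin) resistance is R₁‖R₂ = 342.0 kΩ.
Fractional drop under load = R_th/(R_th + R_L) = 342.0 / (342.0 + 4060) = 0.07769.
So the output falls by 7.77 %.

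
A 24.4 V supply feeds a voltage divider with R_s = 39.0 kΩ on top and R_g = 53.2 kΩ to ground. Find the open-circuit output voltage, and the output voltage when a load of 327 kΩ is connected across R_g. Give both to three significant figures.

Open-circuit: V = 24.4 × 53.2/(39.0 + 53.2) = 14.1 V.
With the load, R_g becomes R_g‖R_L = 45.76 kΩ, so V = 24.4 × 45.76/84.76 = 13.2 V.

Unloaded: 14.1 V; loaded: 13.2 V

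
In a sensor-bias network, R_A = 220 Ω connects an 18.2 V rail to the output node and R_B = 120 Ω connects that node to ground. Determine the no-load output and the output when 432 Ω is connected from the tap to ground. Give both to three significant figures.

Unloaded: 6.42 V; loaded: 5.44 V

Open-circuit: V = 18.2 × 120/(220 + 120) = 6.42 V.
With the load, R_B becomes R_B‖R_L = 93.91 Ω, so V = 18.2 × 93.91/313.9 = 5.44 V.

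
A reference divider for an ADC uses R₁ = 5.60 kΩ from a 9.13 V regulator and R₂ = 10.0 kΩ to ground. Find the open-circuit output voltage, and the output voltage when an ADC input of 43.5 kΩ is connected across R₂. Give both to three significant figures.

Open-circuit: V = 9.13 × 10.0/(5.60 + 10.0) = 5.85 V.
With the load, R₂ becomes R₂‖R_L = 8.131 kΩ, so V = 9.13 × 8.131/13.73 = 5.41 V.

Unloaded: 5.85 V; loaded: 5.41 V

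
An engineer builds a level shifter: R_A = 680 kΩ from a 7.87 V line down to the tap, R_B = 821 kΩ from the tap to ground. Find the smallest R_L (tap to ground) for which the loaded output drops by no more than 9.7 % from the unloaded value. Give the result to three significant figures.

R_L(min) ≈ 3.46 MΩ

Output resistance R_th = R_A‖R_B = (680 × 821)/1501 = 371.9 kΩ.
The fractional drop is R_th/(R_th + R_L); requiring this ≤ 0.0970 gives R_L ≥ R_th(1/0.0970 − 1) = 371.9 × 9.309 = 3.46 MΩ.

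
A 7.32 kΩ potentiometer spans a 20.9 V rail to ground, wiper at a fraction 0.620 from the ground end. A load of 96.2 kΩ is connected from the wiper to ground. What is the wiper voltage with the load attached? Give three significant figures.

V ≈ 12.7 V

The wiper splits the pot into (1−α)R = 2.782 kΩ above and αR = 4.538 kΩ below.
Lower section ‖ load = 4.334 kΩ.
V_wiper = 20.9 × 4.334/(2.782 + 4.334) = 12.7 V.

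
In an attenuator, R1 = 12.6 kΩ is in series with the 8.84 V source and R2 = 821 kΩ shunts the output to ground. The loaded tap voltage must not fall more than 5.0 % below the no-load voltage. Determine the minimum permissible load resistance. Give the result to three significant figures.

R_L(min) ≈ 236 kΩ

Output resistance R_th = R1‖R2 = (12.6 × 821)/833.6 = 12.41 kΩ.
The fractional drop is R_th/(R_th + R_L); requiring this ≤ 0.0500 gives R_L ≥ R_th(1/0.0500 − 1) = 12.41 × 19.00 = 236 kΩ.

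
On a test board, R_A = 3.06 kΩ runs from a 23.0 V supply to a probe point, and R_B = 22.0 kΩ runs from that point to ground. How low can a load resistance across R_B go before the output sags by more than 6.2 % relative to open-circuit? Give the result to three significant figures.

R_L(min) ≈ 40.6 kΩ

Output resistance R_th = R_A‖R_B = (3.06 × 22.0)/25.06 = 2.686 kΩ.
The fractional drop is R_th/(R_th + R_L); requiring this ≤ 0.0620 gives R_L ≥ R_th(1/0.0620 − 1) = 2.686 × 15.13 = 40.6 kΩ.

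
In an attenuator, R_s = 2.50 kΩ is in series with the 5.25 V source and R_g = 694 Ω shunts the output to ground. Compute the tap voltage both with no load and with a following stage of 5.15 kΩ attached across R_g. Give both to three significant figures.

Unloaded: 1.14 V; loaded: 1.03 V

Open-circuit: V = 5.25 × 694/(2500 + 694) = 1.14 V.
With the load, R_g becomes R_g‖R_L = 611.6 Ω, so V = 5.25 × 611.6/3112 = 1.03 V.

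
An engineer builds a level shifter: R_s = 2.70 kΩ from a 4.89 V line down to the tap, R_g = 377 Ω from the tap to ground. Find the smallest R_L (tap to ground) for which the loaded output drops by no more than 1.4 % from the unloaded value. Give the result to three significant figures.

Output resistance R_th = R_s‖R_g = (2700 × 377)/3077 = 330.8 Ω.
The fractional drop is R_th/(R_th + R_L); requiring this ≤ 0.0140 gives R_L ≥ R_th(1/0.0140 − 1) = 330.8 × 70.43 = 23.3 kΩ.

R_L(min) ≈ 23.3 kΩ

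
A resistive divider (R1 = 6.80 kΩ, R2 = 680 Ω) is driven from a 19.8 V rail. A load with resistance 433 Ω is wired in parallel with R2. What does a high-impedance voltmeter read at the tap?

V_out ≈ 0.741 V

The load sits in parallel with R2: R2‖R_L = (680 × 433) / (680 + 433) = 264.5 Ω.
V_out = 19.8 × 264.5 / (6800 + 264.5) = 19.8 × 264.5/7065 = 0.741 V.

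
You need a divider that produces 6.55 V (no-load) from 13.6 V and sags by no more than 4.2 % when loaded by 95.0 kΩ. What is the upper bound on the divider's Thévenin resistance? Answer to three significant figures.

Loading drop = R_th/(R_th + R_L) ≤ 0.0420, so R_th ≤ R_L · ε/(1−ε) = 95.0 kΩ × 0.0420/0.9580 = 4.16 kΩ.
(Any R1, R2 with R2/(R1+R2) = 0.482 and R1‖R2 ≤ 4.16 kΩ will meet the spec.)

R_th ≤ 4.16 kΩ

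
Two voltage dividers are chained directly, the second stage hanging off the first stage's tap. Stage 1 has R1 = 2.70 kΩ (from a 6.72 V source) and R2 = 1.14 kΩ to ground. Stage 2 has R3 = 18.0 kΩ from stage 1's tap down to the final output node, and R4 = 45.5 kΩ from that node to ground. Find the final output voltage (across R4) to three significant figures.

Stage 2 presents R3+R4 = 63.50 kΩ as a load on stage 1's tap.
Stage 1's lower leg becomes R2‖(R3+R4) = 1.120 kΩ, so V_mid = 6.72 × 1.120/3.820 = 1.970 V.
Stage 2 is itself unloaded: V_out = V_mid × R4/(R3+R4) = 1.970 × 45.5/63.50 = 1.41 V.

V_out ≈ 1.41 V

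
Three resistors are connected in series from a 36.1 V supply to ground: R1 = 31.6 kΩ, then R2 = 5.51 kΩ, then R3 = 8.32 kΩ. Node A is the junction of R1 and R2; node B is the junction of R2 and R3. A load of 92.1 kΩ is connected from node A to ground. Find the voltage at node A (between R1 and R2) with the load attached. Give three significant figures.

Below node A the series string R2+R3 = 13.83 kΩ sits in parallel with the 92.1 kΩ load: 12.02 kΩ.
V_A = 36.1 × 12.02/(31.6 + 12.02) = 9.95 V.

V ≈ 9.95 V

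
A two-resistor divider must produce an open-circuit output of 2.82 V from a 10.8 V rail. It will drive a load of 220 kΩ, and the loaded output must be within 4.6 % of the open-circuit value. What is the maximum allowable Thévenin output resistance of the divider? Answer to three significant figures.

Loading drop = R_th/(R_th + R_L) ≤ 0.0460, so R_th ≤ R_L · ε/(1−ε) = 220 kΩ × 0.0460/0.9540 = 10.6 kΩ.
(Any R1, R2 with R2/(R1+R2) = 0.261 and R1‖R2 ≤ 10.6 kΩ will meet the spec.)

R_th ≤ 10.6 kΩ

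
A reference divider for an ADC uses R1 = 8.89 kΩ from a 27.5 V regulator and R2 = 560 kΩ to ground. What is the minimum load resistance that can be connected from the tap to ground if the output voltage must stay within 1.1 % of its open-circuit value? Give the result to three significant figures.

R_L(min) ≈ 787 kΩ

Output resistance R_th = R1‖R2 = (8.89 × 560)/568.9 = 8.751 kΩ.
The fractional drop is R_th/(R_th + R_L); requiring this ≤ 0.0110 gives R_L ≥ R_th(1/0.0110 − 1) = 8.751 × 89.91 = 787 kΩ.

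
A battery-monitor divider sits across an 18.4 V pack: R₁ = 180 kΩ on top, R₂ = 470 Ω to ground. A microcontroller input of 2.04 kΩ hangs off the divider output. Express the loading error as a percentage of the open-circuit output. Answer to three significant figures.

The divider's output (Thévenin) resistance is R₁‖R₂ = 468.8 Ω.
Fractional drop under load = R_th/(R_th + R_L) = 468.8 / (468.8 + 2040) = 0.1869.
So the output falls by 18.7 %.

18.7 %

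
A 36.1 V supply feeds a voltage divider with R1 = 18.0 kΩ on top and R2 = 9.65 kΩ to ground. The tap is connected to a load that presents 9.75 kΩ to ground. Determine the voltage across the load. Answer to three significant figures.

The load sits in parallel with R2: R2‖R_L = (9.65 × 9.75) / (9.65 + 9.75) = 4.850 kΩ.
V_out = 36.1 × 4.850 / (18.0 + 4.850) = 36.1 × 4.850/22.85 = 7.66 V.

V_out ≈ 7.66 V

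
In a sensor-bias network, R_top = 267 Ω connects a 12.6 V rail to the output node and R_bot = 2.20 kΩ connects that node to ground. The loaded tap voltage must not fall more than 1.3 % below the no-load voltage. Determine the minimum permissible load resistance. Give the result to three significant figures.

Output resistance R_th = R_top‖R_bot = (267 × 2200)/2467 = 238.1 Ω.
The fractional drop is R_th/(R_th + R_L); requiring this ≤ 0.0130 gives R_L ≥ R_th(1/0.0130 − 1) = 238.1 × 75.92 = 18.1 kΩ.

R_L(min) ≈ 18.1 kΩ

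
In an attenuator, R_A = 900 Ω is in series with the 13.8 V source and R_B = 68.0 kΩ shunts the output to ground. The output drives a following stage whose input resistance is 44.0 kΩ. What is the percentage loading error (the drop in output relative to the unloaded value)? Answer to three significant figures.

1.98 %

The divider's output (Thévenin) resistance is R_A‖R_B = 888.2 Ω.
Fractional drop under load = R_th/(R_th + R_L) = 888.2 / (888.2 + 44000) = 0.01979.
So the output falls by 1.98 %.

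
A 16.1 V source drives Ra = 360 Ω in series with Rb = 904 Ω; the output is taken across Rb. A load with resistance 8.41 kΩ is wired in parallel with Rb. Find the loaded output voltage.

The load sits in parallel with Rb: Rb‖R_L = (904 × 8410) / (904 + 8410) = 816.3 Ω.
V_out = 16.1 × 816.3 / (360 + 816.3) = 16.1 × 816.3/1176 = 11.2 V.

V_out ≈ 11.2 V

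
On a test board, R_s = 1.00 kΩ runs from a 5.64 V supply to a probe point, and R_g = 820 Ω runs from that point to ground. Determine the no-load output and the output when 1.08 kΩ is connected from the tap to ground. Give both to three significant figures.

Open-circuit: V = 5.64 × 820/(1000 + 820) = 2.54 V.
With the load, R_g becomes R_g‖R_L = 466.1 Ω, so V = 5.64 × 466.1/1466 = 1.79 V.

Unloaded: 2.54 V; loaded: 1.79 V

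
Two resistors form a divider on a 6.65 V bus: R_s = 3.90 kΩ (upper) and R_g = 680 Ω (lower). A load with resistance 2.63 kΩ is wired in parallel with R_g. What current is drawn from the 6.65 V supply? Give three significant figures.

R_g‖R_L = 540.3 Ω, so the source sees R_s + R_g‖R_L = 4440 Ω.
I = 6.65 V / 4440 Ω = 1.50 mA.

I ≈ 1.50 mA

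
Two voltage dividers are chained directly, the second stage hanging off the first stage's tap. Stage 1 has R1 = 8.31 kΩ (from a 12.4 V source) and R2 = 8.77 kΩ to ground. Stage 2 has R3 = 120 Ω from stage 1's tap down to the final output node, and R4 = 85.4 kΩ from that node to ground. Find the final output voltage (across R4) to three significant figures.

Stage 2 presents R3+R4 = 85520 Ω as a load on stage 1's tap.
Stage 1's lower leg becomes R2‖(R3+R4) = 7954 Ω, so V_mid = 12.4 × 7954/16260 = 6.064 V.
Stage 2 is itself unloaded: V_out = V_mid × R4/(R3+R4) = 6.064 × 85400/85520 = 6.06 V.

V_out ≈ 6.06 V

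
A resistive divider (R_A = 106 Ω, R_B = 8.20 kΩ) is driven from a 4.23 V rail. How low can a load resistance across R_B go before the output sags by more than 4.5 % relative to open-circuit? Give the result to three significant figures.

Output resistance R_th = R_A‖R_B = (106 × 8200)/8306 = 104.6 Ω.
The fractional drop is R_th/(R_th + R_L); requiring this ≤ 0.0450 gives R_L ≥ R_th(1/0.0450 − 1) = 104.6 × 21.22 = 2.22 kΩ.

R_L(min) ≈ 2.22 kΩ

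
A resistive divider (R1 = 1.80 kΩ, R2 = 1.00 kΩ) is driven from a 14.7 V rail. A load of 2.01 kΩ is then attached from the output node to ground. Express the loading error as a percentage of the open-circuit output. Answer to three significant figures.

Unloaded V = 14.7 × 1.00/2.800 = 5.250 V.
Loaded: R2‖R_L = 0.6678 kΩ, giving V = 14.7 × 0.6678/2.468 = 3.978 V.
Drop = (5.250 − 3.978) / 5.250 = 24.2 %.

24.2 %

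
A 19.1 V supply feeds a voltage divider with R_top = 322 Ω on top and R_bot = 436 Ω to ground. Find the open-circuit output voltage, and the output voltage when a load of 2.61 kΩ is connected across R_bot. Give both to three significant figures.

Unloaded: 11.0 V; loaded: 10.3 V

Open-circuit: V = 19.1 × 436/(322 + 436) = 11.0 V.
With the load, R_bot becomes R_bot‖R_L = 373.6 Ω, so V = 19.1 × 373.6/695.6 = 10.3 V.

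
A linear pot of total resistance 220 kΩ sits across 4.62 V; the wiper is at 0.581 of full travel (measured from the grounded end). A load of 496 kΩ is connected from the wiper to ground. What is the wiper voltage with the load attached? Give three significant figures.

The wiper splits the pot into (1−α)R = 92.18 kΩ above and αR = 127.8 kΩ below.
Lower section ‖ load = 101.6 kΩ.
V_wiper = 4.62 × 101.6/(92.18 + 101.6) = 2.42 V.

V ≈ 2.42 V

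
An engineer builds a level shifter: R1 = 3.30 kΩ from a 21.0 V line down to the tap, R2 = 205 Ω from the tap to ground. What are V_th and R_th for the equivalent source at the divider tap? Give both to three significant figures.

V_th = 1.23 V, R_th = 193 Ω

V_th is the open-circuit tap voltage: 21.0 × 205/(3300 + 205) = 1.23 V.
With the supply zeroed, R1 and R2 appear in parallel from the tap: R_th = R1‖R2 = (3300 × 205)/3505 = 193 Ω.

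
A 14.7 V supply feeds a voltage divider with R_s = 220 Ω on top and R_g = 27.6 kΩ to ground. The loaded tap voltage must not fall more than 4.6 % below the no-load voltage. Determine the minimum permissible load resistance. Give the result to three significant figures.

Output resistance R_th = R_s‖R_g = (220 × 27600)/27820 = 218.3 Ω.
The fractional drop is R_th/(R_th + R_L); requiring this ≤ 0.0460 gives R_L ≥ R_th(1/0.0460 − 1) = 218.3 × 20.74 = 4.53 kΩ.

R_L(min) ≈ 4.53 kΩ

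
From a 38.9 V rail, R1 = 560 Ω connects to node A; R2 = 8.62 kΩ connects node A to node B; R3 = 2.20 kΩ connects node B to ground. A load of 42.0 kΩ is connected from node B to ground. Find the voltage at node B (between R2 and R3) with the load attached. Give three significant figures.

At node B, R3 is in parallel with the load: R3‖R_L = 2090 Ω.
Below node A the resistance is R2 + (R3‖R_L) = 10710 Ω, so V_A = 38.9 × 10710/11270 = 36.97 V.
Then V_B = V_A × (R3‖R_L)/(R2 + R3‖R_L) = 36.97 × 2090/10710 = 7.22 V.

V ≈ 7.22 V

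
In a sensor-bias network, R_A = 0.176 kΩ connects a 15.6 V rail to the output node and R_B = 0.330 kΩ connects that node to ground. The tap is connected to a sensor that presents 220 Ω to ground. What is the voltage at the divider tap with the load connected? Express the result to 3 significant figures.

V_out ≈ 6.69 V

The load sits in parallel with R_B: R_B‖R_L = (330 × 220) / (330 + 220) = 132.0 Ω.
V_out = 15.6 × 132.0 / (176 + 132.0) = 15.6 × 132.0/308.0 = 6.69 V.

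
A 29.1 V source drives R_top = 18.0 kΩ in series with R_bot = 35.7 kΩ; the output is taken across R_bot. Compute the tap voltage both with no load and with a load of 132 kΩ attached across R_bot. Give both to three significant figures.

Unloaded: 19.3 V; loaded: 17.7 V

Open-circuit: V = 29.1 × 35.7/(18.0 + 35.7) = 19.3 V.
With the load, R_bot becomes R_bot‖R_L = 28.10 kΩ, so V = 29.1 × 28.10/46.10 = 17.7 V.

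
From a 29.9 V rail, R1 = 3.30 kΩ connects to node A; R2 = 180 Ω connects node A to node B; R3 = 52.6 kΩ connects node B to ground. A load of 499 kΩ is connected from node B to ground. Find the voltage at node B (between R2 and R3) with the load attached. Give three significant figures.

At node B, R3 is in parallel with the load: R3‖R_L = 47580 Ω.
Below node A the resistance is R2 + (R3‖R_L) = 47760 Ω, so V_A = 29.9 × 47760/51060 = 27.97 V.
Then V_B = V_A × (R3‖R_L)/(R2 + R3‖R_L) = 27.97 × 47580/47760 = 27.9 V.

V ≈ 27.9 V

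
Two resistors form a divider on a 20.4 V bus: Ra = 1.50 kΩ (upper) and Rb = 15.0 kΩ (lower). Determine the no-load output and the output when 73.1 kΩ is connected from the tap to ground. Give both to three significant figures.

Open-circuit: V = 20.4 × 15.0/(1.50 + 15.0) = 18.5 V.
With the load, Rb becomes Rb‖R_L = 12.45 kΩ, so V = 20.4 × 12.45/13.95 = 18.2 V.

Unloaded: 18.5 V; loaded: 18.2 V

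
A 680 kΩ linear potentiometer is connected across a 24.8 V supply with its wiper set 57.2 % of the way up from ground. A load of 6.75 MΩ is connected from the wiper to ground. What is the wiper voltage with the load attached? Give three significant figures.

The wiper splits the pot into (1−α)R = 291.0 kΩ above and αR = 389.0 kΩ below.
Lower section ‖ load = 367.8 kΩ.
V_wiper = 24.8 × 367.8/(291.0 + 367.8) = 13.8 V.

V ≈ 13.8 V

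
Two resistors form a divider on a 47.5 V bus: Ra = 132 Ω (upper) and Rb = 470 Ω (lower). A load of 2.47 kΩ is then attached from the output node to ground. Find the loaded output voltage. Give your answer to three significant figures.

The load sits in parallel with Rb: Rb‖R_L = (470 × 2470) / (470 + 2470) = 394.9 Ω.
V_out = 47.5 × 394.9 / (132 + 394.9) = 47.5 × 394.9/526.9 = 35.6 V.
(Unloaded it would have been 37.1 V.)

V_out ≈ 35.6 V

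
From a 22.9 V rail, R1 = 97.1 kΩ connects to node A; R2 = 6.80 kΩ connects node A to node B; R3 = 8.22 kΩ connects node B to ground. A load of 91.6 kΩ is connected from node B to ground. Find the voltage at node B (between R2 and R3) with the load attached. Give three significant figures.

At node B, R3 is in parallel with the load: R3‖R_L = 7.543 kΩ.
Below node A the resistance is R2 + (R3‖R_L) = 14.34 kΩ, so V_A = 22.9 × 14.34/111.4 = 2.947 V.
Then V_B = V_A × (R3‖R_L)/(R2 + R3‖R_L) = 2.947 × 7.543/14.34 = 1.55 V.

V ≈ 1.55 V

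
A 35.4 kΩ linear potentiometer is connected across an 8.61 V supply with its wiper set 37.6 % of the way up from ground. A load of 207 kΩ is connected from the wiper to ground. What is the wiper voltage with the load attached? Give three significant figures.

V ≈ 3.11 V

The wiper splits the pot into (1−α)R = 22.09 kΩ above and αR = 13.31 kΩ below.
Lower section ‖ load = 12.51 kΩ.
V_wiper = 8.61 × 12.51/(22.09 + 12.51) = 3.11 V.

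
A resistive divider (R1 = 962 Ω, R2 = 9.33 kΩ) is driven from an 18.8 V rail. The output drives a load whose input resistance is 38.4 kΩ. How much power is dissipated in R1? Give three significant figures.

P ≈ 4.74 mW

Total resistance from the source is R1 + (R2‖R_L) = 8468 Ω, so I = 18.8/8468 Ω = 2.220 mA.
P = I²·R1 = (2.220 mA)² × 962 Ω = 4.74 mW.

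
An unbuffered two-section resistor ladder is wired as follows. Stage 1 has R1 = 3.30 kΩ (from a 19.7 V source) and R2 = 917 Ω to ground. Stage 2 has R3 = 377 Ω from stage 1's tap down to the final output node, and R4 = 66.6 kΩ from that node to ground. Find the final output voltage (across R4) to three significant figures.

V_out ≈ 4.21 V

Stage 2 presents R3+R4 = 66980 Ω as a load on stage 1's tap.
Stage 1's lower leg becomes R2‖(R3+R4) = 904.6 Ω, so V_mid = 19.7 × 904.6/4205 = 4.238 V.
Stage 2 is itself unloaded: V_out = V_mid × R4/(R3+R4) = 4.238 × 66600/66980 = 4.21 V.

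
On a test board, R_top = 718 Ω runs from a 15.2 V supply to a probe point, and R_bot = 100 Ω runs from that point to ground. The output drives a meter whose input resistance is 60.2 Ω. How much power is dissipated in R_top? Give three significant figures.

P ≈ 291 mW

Total resistance from the source is R_top + (R_bot‖R_L) = 755.6 Ω, so I = 15.2/755.6 Ω = 20.12 mA.
P = I²·R_top = (20.12 mA)² × 718 Ω = 291 mW.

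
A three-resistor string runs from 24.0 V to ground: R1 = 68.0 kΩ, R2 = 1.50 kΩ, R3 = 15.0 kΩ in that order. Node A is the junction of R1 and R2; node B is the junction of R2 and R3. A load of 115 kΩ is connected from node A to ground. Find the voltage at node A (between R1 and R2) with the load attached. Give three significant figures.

V ≈ 4.20 V

Below node A the series string R2+R3 = 16.50 kΩ sits in parallel with the 115 kΩ load: 14.43 kΩ.
V_A = 24.0 × 14.43/(68.0 + 14.43) = 4.20 V.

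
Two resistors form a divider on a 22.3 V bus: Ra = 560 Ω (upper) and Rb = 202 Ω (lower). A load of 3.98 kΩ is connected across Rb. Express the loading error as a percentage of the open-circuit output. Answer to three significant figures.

The divider's output (Thévenin) resistance is Ra‖Rb = 148.5 Ω.
Fractional drop under load = R_th/(R_th + R_L) = 148.5 / (148.5 + 3980) = 0.03596.
So the output falls by 3.60 %.

3.60 %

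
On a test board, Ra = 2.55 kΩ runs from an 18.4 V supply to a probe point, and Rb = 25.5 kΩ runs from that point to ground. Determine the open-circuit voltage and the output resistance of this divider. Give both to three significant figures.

V_th = 16.7 V, R_th = 2.32 kΩ

V_th is the open-circuit tap voltage: 18.4 × 25.5/(2.55 + 25.5) = 16.7 V.
With the supply zeroed, Ra and Rb appear in parallel from the tap: R_th = Ra‖Rb = (2.55 × 25.5)/28.05 = 2.32 kΩ.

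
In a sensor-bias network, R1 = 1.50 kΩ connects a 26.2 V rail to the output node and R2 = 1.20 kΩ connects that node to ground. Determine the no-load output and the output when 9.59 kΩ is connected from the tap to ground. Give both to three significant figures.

Unloaded: 11.6 V; loaded: 10.9 V

Open-circuit: V = 26.2 × 1.20/(1.50 + 1.20) = 11.6 V.
With the load, R2 becomes R2‖R_L = 1.067 kΩ, so V = 26.2 × 1.067/2.567 = 10.9 V.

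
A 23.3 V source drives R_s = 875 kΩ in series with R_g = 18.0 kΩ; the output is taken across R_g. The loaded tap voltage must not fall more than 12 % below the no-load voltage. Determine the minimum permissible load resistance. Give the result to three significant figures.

R_L(min) ≈ 129 kΩ

Output resistance R_th = R_s‖R_g = (875 × 18.0)/893.0 = 17.64 kΩ.
The fractional drop is R_th/(R_th + R_L); requiring this ≤ 0.120 gives R_L ≥ R_th(1/0.120 − 1) = 17.64 × 7.333 = 129 kΩ.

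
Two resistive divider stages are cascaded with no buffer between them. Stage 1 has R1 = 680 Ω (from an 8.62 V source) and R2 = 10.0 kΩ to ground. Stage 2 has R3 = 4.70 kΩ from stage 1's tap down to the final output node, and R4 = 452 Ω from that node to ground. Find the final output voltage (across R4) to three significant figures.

Stage 2 presents R3+R4 = 5152 Ω as a load on stage 1's tap.
Stage 1's lower leg becomes R2‖(R3+R4) = 3400 Ω, so V_mid = 8.62 × 3400/4080 = 7.183 V.
Stage 2 is itself unloaded: V_out = V_mid × R4/(R3+R4) = 7.183 × 452/5152 = 0.630 V.

V_out ≈ 0.630 V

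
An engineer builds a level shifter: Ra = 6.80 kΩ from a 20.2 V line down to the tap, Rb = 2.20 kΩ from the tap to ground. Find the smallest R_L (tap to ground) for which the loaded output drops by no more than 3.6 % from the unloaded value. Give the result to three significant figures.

Output resistance R_th = Ra‖Rb = (6.80 × 2.20)/9.000 = 1.662 kΩ.
The fractional drop is R_th/(R_th + R_L); requiring this ≤ 0.0360 gives R_L ≥ R_th(1/0.0360 − 1) = 1.662 × 26.78 = 44.5 kΩ.

R_L(min) ≈ 44.5 kΩ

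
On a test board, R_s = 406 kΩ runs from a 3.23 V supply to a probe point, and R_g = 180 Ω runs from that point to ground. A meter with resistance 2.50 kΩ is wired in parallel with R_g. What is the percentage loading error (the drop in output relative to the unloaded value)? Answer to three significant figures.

The divider's output (Thévenin) resistance is R_s‖R_g = 179.9 Ω.
Fractional drop under load = R_th/(R_th + R_L) = 179.9 / (179.9 + 2500) = 0.06714.
So the output falls by 6.71 %.

6.71 %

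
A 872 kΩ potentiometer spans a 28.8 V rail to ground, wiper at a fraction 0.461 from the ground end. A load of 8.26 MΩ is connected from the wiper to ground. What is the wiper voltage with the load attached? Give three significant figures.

V ≈ 12.9 V

The wiper splits the pot into (1−α)R = 470.0 kΩ above and αR = 402.0 kΩ below.
Lower section ‖ load = 383.3 kΩ.
V_wiper = 28.8 × 383.3/(470.0 + 383.3) = 12.9 V.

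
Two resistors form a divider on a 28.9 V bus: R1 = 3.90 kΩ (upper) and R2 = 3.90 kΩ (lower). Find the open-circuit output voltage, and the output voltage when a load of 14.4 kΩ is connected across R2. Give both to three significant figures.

Open-circuit: V = 28.9 × 3.90/(3.90 + 3.90) = 14.4 V.
With the load, R2 becomes R2‖R_L = 3.069 kΩ, so V = 28.9 × 3.069/6.969 = 12.7 V.

Unloaded: 14.4 V; loaded: 12.7 V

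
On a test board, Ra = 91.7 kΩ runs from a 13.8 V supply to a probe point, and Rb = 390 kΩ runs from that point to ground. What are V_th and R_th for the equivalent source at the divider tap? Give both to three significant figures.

V_th is the open-circuit tap voltage: 13.8 × 390/(91.7 + 390) = 11.2 V.
With the supply zeroed, Ra and Rb appear in parallel from the tap: R_th = Ra‖Rb = (91.7 × 390)/481.7 = 74.2 kΩ.

V_th = 11.2 V, R_th = 74.2 kΩ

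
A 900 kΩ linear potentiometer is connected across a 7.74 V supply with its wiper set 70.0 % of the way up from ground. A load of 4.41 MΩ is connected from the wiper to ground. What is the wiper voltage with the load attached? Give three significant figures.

The wiper splits the pot into (1−α)R = 270.0 kΩ above and αR = 630.0 kΩ below.
Lower section ‖ load = 551.2 kΩ.
V_wiper = 7.74 × 551.2/(270.0 + 551.2) = 5.20 V.

V ≈ 5.20 V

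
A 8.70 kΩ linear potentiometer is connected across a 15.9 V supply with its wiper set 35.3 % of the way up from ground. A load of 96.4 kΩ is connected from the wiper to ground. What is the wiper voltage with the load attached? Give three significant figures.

The wiper splits the pot into (1−α)R = 5.629 kΩ above and αR = 3.071 kΩ below.
Lower section ‖ load = 2.976 kΩ.
V_wiper = 15.9 × 2.976/(5.629 + 2.976) = 5.50 V.

V ≈ 5.50 V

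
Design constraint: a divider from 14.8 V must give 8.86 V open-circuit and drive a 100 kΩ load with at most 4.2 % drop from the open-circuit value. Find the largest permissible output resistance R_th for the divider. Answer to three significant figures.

Loading drop = R_th/(R_th + R_L) ≤ 0.0420, so R_th ≤ R_L · ε/(1−ε) = 100 kΩ × 0.0420/0.9580 = 4.38 kΩ.

R_th ≤ 4.38 kΩ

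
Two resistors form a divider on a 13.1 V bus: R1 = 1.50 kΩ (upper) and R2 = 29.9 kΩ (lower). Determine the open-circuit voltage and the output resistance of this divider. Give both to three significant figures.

V_th = 12.5 V, R_th = 1.43 kΩ

V_th is the open-circuit tap voltage: 13.1 × 29.9/(1.50 + 29.9) = 12.5 V.
With the supply zeroed, R1 and R2 appear in parallel from the tap: R_th = R1‖R2 = (1.50 × 29.9)/31.40 = 1.43 kΩ.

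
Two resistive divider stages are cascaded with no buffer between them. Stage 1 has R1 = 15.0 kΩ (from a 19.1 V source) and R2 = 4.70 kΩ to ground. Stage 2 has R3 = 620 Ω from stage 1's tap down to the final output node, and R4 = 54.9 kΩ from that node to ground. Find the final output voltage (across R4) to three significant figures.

Stage 2 presents R3+R4 = 55520 Ω as a load on stage 1's tap.
Stage 1's lower leg becomes R2‖(R3+R4) = 4333 Ω, so V_mid = 19.1 × 4333/19330 = 4.281 V.
Stage 2 is itself unloaded: V_out = V_mid × R4/(R3+R4) = 4.281 × 54900/55520 = 4.23 V.

V_out ≈ 4.23 V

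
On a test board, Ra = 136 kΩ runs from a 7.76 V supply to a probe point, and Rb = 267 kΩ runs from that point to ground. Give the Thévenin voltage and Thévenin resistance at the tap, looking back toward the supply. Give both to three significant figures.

V_th = 5.14 V, R_th = 90.1 kΩ

V_th is the open-circuit tap voltage: 7.76 × 267/(136 + 267) = 5.14 V.
With the supply zeroed, Ra and Rb appear in parallel from the tap: R_th = Ra‖Rb = (136 × 267)/403.0 = 90.1 kΩ.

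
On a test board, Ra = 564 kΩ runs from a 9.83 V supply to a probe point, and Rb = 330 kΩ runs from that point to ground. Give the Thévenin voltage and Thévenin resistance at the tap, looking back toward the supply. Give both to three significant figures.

V_th = 3.63 V, R_th = 208 kΩ

V_th is the open-circuit tap voltage: 9.83 × 330/(564 + 330) = 3.63 V.
With the supply zeroed, Ra and Rb appear in parallel from the tap: R_th = Ra‖Rb = (564 × 330)/894.0 = 208 kΩ.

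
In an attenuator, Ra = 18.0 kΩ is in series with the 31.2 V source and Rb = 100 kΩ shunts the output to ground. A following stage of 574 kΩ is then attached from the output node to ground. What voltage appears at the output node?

The load sits in parallel with Rb: Rb‖R_L = (100 × 574) / (100 + 574) = 85.16 kΩ.
V_out = 31.2 × 85.16 / (18.0 + 85.16) = 31.2 × 85.16/103.2 = 25.8 V.
(Unloaded it would have been 26.4 V.)

V_out ≈ 25.8 V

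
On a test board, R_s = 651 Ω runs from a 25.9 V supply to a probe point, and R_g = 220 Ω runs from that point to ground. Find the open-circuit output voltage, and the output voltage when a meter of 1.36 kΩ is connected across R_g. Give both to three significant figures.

Open-circuit: V = 25.9 × 220/(651 + 220) = 6.54 V.
With the load, R_g becomes R_g‖R_L = 189.4 Ω, so V = 25.9 × 189.4/840.4 = 5.84 V.

Unloaded: 6.54 V; loaded: 5.84 V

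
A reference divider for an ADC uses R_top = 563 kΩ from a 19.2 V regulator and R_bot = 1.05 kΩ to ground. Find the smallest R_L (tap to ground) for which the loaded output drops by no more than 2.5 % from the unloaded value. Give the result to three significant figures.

R_L(min) ≈ 40.9 kΩ

Output resistance R_th = R_top‖R_bot = (563 × 1.05)/564.0 = 1.048 kΩ.
The fractional drop is R_th/(R_th + R_L); requiring this ≤ 0.0250 gives R_L ≥ R_th(1/0.0250 − 1) = 1.048 × 39.00 = 40.9 kΩ.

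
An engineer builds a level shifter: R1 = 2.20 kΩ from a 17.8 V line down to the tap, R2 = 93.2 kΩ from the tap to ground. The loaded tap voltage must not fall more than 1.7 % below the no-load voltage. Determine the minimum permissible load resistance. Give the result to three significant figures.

Output resistance R_th = R1‖R2 = (2.20 × 93.2)/95.40 = 2.149 kΩ.
The fractional drop is R_th/(R_th + R_L); requiring this ≤ 0.0170 gives R_L ≥ R_th(1/0.0170 − 1) = 2.149 × 57.82 = 124 kΩ.

R_L(min) ≈ 124 kΩ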